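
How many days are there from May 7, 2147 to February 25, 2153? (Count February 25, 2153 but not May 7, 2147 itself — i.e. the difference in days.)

2121

May 7, 2147 → May 7, 2148: 366 days (Feb 29, 2148 is in that span).
May 7, 2148 → May 7, 2149: 365 days.
May 7, 2149 → May 7, 2150: 365 days.
May 7, 2150 → May 7, 2151: 365 days.
May 7, 2151 → May 7, 2152: 366 days (Feb 29, 2152 is in that span).
May 7, 2152 → Jun 7, 2152: 31 days (May has 31).
Jun 7, 2152 → Jul 7, 2152: 30 days (June has 30).
Jul 7, 2152 → Aug 7, 2152: 31 days (July has 31).
Aug 7, 2152 → Sep 7, 2152: 31 days (August has 31).
Sep 7, 2152 → Oct 7, 2152: 30 days (September has 30).
Oct 7, 2152 → Nov 7, 2152: 31 days (October has 31).
Nov 7, 2152 → Dec 7, 2152: 30 days (November has 30).
Dec 7, 2152 → Jan 7, 2153: 31 days (December has 31).
Jan 7, 2153 → Feb 7, 2153: 31 days (January has 31).
Feb 7, 2153 → Feb 25, 2153: 18 days.
Total: 2121 days.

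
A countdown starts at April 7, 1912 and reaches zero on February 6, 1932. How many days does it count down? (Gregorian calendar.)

7244

Apr 7, 1912 → Apr 7, 1913: 365 days.
Apr 7, 1913 → Apr 7, 1914: 365 days.
Apr 7, 1914 → Apr 7, 1915: 365 days.
Apr 7, 1915 → Apr 7, 1916: 366 days (Feb 29, 1916 is in that span).
Apr 7, 1916 → Apr 7, 1917: 365 days.
Apr 7, 1917 → Apr 7, 1918: 365 days.
Apr 7, 1918 → Apr 7, 1919: 365 days.
Apr 7, 1919 → Apr 7, 1920: 366 days (Feb 29, 1920 is in that span).
Apr 7, 1920 → Apr 7, 1921: 365 days.
Apr 7, 1921 → Apr 7, 1922: 365 days.
Apr 7, 1922 → Apr 7, 1923: 365 days.
Apr 7, 1923 → Apr 7, 1924: 366 days (Feb 29, 1924 is in that span).
Apr 7, 1924 → Apr 7, 1925: 365 days.
Apr 7, 1925 → Apr 7, 1926: 365 days.
Apr 7, 1926 → Apr 7, 1927: 365 days.
Apr 7, 1927 → Apr 7, 1928: 366 days (Feb 29, 1928 is in that span).
Apr 7, 1928 → Apr 7, 1929: 365 days.
Apr 7, 1929 → Apr 7, 1930: 365 days.
Apr 7, 1930 → Apr 7, 1931: 365 days.
Apr 7, 1931 → May 7, 1931: 30 days (April has 30).
May 7, 1931 → Jun 7, 1931: 31 days (May has 31).
Jun 7, 1931 → Jul 7, 1931: 30 days (June has 30).
Jul 7, 1931 → Aug 7, 1931: 31 days (July has 31).
Aug 7, 1931 → Sep 7, 1931: 31 days (August has 31).
Sep 7, 1931 → Oct 7, 1931: 30 days (September has 30).
Oct 7, 1931 → Nov 7, 1931: 31 days (October has 31).
Nov 7, 1931 → Dec 7, 1931: 30 days (November has 30).
Dec 7, 1931 → Jan 7, 1932: 31 days (December has 31).
Jan 7, 1932 → Feb 6, 1932: 30 days.
Total: 7244 days.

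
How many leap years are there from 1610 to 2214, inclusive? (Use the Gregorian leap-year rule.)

Multiples of 4 in [1610,2214]: 151.
Of those, multiples of 100: 6 (not leap unless ÷400).
Multiples of 400: 1.
Leap years = 151 − 6 + 1 = 146.

146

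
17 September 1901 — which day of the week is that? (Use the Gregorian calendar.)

January 1, 1901 is a Tuesday.
Jan 1, 1901 → Feb 1, 1901: 31 days (January has 31).
Feb 1, 1901 → Mar 1, 1901: 28 days (February has 28).
Mar 1, 1901 → Apr 1, 1901: 31 days (March has 31).
Apr 1, 1901 → May 1, 1901: 30 days (April has 30).
May 1, 1901 → Jun 1, 1901: 31 days (May has 31).
Jun 1, 1901 → Jul 1, 1901: 30 days (June has 30).
Jul 1, 1901 → Aug 1, 1901: 31 days (July has 31).
Aug 1, 1901 → Sep 1, 1901: 31 days (August has 31).
Sep 1, 1901 → Sep 17, 1901: 16 days.
Total: 259 days.
259 mod 7 = 0, so Tuesday + 0 = Tuesday.

Tuesday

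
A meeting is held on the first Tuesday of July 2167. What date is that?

July 1, 2167 is a Wednesday.
The first Tuesday is therefore July 7 (6 days later).

July 7, 2167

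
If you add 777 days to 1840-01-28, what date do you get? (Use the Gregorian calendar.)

March 15, 1842

+366 (one year; includes Feb 29, 1840) → Jan 28, 1841 (411 left).
+365 (one year) → Jan 28, 1842 (46 left).
Jan has 31 days: +4 → Feb 1, 1842 (42 left).
Feb has 28 days: +28 → Mar 1, 1842 (14 left).
+14 → Mar 15, 1842.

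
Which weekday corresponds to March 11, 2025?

Doomsday rule: the anchor day for the 2000s is Tuesday. For year 25: 25÷12 = 2 r 1, and 1÷4 = 0, so 2+1+0 = 3.
Tuesday + 3 ≡ Friday — that's 2025's doomsday.
In March the doomsday date is Mar 14.
Mar 11 is 3 days before Mar 14; 3 mod 7 = 3, so Friday − 3 = Tuesday.

Tuesday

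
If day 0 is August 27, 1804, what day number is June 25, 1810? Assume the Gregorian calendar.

2128

Aug 27, 1804 → Aug 27, 1805: 365 days.
Aug 27, 1805 → Aug 27, 1806: 365 days.
Aug 27, 1806 → Aug 27, 1807: 365 days.
Aug 27, 1807 → Aug 27, 1808: 366 days (Feb 29, 1808 is in that span).
Aug 27, 1808 → Aug 27, 1809: 365 days.
Aug 27, 1809 → Sep 27, 1809: 31 days (August has 31).
Sep 27, 1809 → Oct 27, 1809: 30 days (September has 30).
Oct 27, 1809 → Nov 27, 1809: 31 days (October has 31).
Nov 27, 1809 → Dec 27, 1809: 30 days (November has 30).
Dec 27, 1809 → Jan 27, 1810: 31 days (December has 31).
Jan 27, 1810 → Feb 27, 1810: 31 days (January has 31).
Feb 27, 1810 → Mar 27, 1810: 28 days (February has 28).
Mar 27, 1810 → Apr 27, 1810: 31 days (March has 31).
Apr 27, 1810 → May 27, 1810: 30 days (April has 30).
May 27, 1810 → Jun 25, 1810: 29 days.
Total: 2128 days.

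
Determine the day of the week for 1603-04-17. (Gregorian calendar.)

Doomsday rule: the anchor day for the 1600s is Tuesday. For year 03: 3÷12 = 0 r 3, and 3÷4 = 0, so 0+3+0 = 3.
Tuesday + 3 ≡ Friday — that's 1603's doomsday.
In April the doomsday date is Apr 4.
Apr 17 is 13 days after Apr 4; 13 mod 7 = 6, so Friday + 6 = Thursday.

Thursday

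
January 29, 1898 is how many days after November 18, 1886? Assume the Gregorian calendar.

Nov 18, 1886 → Nov 18, 1887: 365 days.
Nov 18, 1887 → Nov 18, 1888: 366 days (Feb 29, 1888 is in that span).
Nov 18, 1888 → Nov 18, 1889: 365 days.
Nov 18, 1889 → Nov 18, 1890: 365 days.
Nov 18, 1890 → Nov 18, 1891: 365 days.
Nov 18, 1891 → Nov 18, 1892: 366 days (Feb 29, 1892 is in that span).
Nov 18, 1892 → Nov 18, 1893: 365 days.
Nov 18, 1893 → Nov 18, 1894: 365 days.
Nov 18, 1894 → Nov 18, 1895: 365 days.
Nov 18, 1895 → Nov 18, 1896: 366 days (Feb 29, 1896 is in that span).
Nov 18, 1896 → Nov 18, 1897: 365 days.
Nov 18, 1897 → Dec 18, 1897: 30 days (November has 30).
Dec 18, 1897 → Jan 18, 1898: 31 days (December has 31).
Jan 18, 1898 → Jan 29, 1898: 11 days.
Total: 4090 days.

4090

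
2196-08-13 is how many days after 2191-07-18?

1853

Jul 18, 2191 → Jul 18, 2192: 366 days (Feb 29, 2192 is in that span).
Jul 18, 2192 → Jul 18, 2193: 365 days.
Jul 18, 2193 → Jul 18, 2194: 365 days.
Jul 18, 2194 → Jul 18, 2195: 365 days.
Jul 18, 2195 → Aug 18, 2195: 31 days (July has 31).
Aug 18, 2195 → Sep 18, 2195: 31 days (August has 31).
Sep 18, 2195 → Oct 18, 2195: 30 days (September has 30).
Oct 18, 2195 → Nov 18, 2195: 31 days (October has 31).
Nov 18, 2195 → Dec 18, 2195: 30 days (November has 30).
Dec 18, 2195 → Jan 18, 2196: 31 days (December has 31).
Jan 18, 2196 → Feb 18, 2196: 31 days (January has 31).
Feb 18, 2196 → Mar 18, 2196: 29 days (February has 29).
Mar 18, 2196 → Apr 18, 2196: 31 days (March has 31).
Apr 18, 2196 → May 18, 2196: 30 days (April has 30).
May 18, 2196 → Jun 18, 2196: 31 days (May has 31).
Jun 18, 2196 → Jul 18, 2196: 30 days (June has 30).
Jul 18, 2196 → Aug 13, 2196: 26 days.
Total: 1853 days.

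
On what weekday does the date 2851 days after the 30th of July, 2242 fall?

First find the weekday of Jul 30, 2242. Doomsday rule: the anchor day for the 2200s is Friday. For year 42: 42÷12 = 3 r 6, and 6÷4 = 1, so 3+6+1 = 10.
Friday + 10 ≡ Monday — that's 2242's doomsday.
In July the doomsday date is Jul 11.
Jul 30 is 19 days after Jul 11; 19 mod 7 = 5, so Monday + 5 = Saturday.
2851 mod 7 = 2, so 2851 days after a Saturday is Saturday + 2 = Monday.

Monday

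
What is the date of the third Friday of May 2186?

May 19, 2186

May 1, 2186 is a Monday.
The first Friday is therefore May 5 (4 days later).
The third Friday is 5 + 2×7 = May 19.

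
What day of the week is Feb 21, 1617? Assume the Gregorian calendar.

Tuesday

Doomsday rule: the anchor day for the 1600s is Tuesday. For year 17: 17÷12 = 1 r 5, and 5÷4 = 1, so 1+5+1 = 7.
Tuesday + 7 ≡ Tuesday — that's 1617's doomsday.
In February the doomsday date is Feb 28 (1617 is not a leap year).
Feb 21 is 7 days before Feb 28; 7 mod 7 = 0, so Tuesday − 0 = Tuesday.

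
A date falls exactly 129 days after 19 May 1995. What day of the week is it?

May 19, 1995 is a Friday.
129 mod 7 = 3, so 129 days after a Friday is Friday + 3 = Monday.

Monday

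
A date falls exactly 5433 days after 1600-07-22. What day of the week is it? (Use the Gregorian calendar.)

First find the weekday of Jul 22, 1600. Doomsday rule: the anchor day for the 1600s is Tuesday. For year 00: 0÷12 = 0 r 0, and 0÷4 = 0, so 0+0+0 = 0.
Tuesday + 0 ≡ Tuesday — that's 1600's doomsday.
In July the doomsday date is Jul 11.
Jul 22 is 11 days after Jul 11; 11 mod 7 = 4, so Tuesday + 4 = Saturday.
5433 mod 7 = 1, so 5433 days after a Saturday is Saturday + 1 = Sunday.

Sunday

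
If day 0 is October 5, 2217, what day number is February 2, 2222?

Oct 5, 2217 → Oct 5, 2218: 365 days.
Oct 5, 2218 → Oct 5, 2219: 365 days.
Oct 5, 2219 → Oct 5, 2220: 366 days (Feb 29, 2220 is in that span).
Oct 5, 2220 → Oct 5, 2221: 365 days.
Oct 5, 2221 → Nov 5, 2221: 31 days (October has 31).
Nov 5, 2221 → Dec 5, 2221: 30 days (November has 30).
Dec 5, 2221 → Jan 5, 2222: 31 days (December has 31).
Jan 5, 2222 → Feb 2, 2222: 28 days.
Total: 1581 days.

1581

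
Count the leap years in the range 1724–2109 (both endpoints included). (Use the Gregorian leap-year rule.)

94

Multiples of 4 in [1724,2109]: 97.
Of those, multiples of 100: 4 (not leap unless ÷400).
Multiples of 400: 1.
Leap years = 97 − 4 + 1 = 94.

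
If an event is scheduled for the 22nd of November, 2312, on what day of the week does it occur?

Doomsday rule: the anchor day for the 2300s is Wednesday. For year 12: 12÷12 = 1 r 0, and 0÷4 = 0, so 1+0+0 = 1.
Wednesday + 1 ≡ Thursday — that's 2312's doomsday.
In November the doomsday date is Nov 7.
Nov 22 is 15 days after Nov 7; 15 mod 7 = 1, so Thursday + 1 = Friday.

Friday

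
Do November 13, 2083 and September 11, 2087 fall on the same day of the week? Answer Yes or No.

From Nov 13, 2083 to Sep 11, 2087 is 1398 days.
1398 mod 7 = 5, so they are different weekdays.
(Nov 13, 2083 is a Saturday; Sep 11, 2087 is a Thursday.)

No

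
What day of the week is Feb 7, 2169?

Doomsday rule: the anchor day for the 2100s is Sunday. For year 69: 69÷12 = 5 r 9, and 9÷4 = 2, so 5+9+2 = 16.
Sunday + 16 ≡ Tuesday — that's 2169's doomsday.
In February the doomsday date is Feb 28 (2169 is not a leap year).
Feb 7 is 21 days before Feb 28; 21 mod 7 = 0, so Tuesday − 0 = Tuesday.

Tuesday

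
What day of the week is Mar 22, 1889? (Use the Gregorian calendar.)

Doomsday rule: the anchor day for the 1800s is Friday. For year 89: 89÷12 = 7 r 5, and 5÷4 = 1, so 7+5+1 = 13.
Friday + 13 ≡ Thursday — that's 1889's doomsday.
In March the doomsday date is Mar 14.
Mar 22 is 8 days after Mar 14; 8 mod 7 = 1, so Thursday + 1 = Friday.

Friday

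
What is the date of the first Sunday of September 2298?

September 4, 2298

September 1, 2298 is a Thursday.
The first Sunday is therefore September 4 (3 days later).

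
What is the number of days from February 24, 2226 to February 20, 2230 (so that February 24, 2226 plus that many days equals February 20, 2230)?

Feb 24, 2226 → Feb 24, 2227: 365 days.
Feb 24, 2227 → Feb 24, 2228: 365 days.
Feb 24, 2228 → Feb 24, 2229: 366 days (Feb 29, 2228 is in that span).
Feb 24, 2229 → Mar 24, 2229: 28 days (February has 28).
Mar 24, 2229 → Apr 24, 2229: 31 days (March has 31).
Apr 24, 2229 → May 24, 2229: 30 days (April has 30).
May 24, 2229 → Jun 24, 2229: 31 days (May has 31).
Jun 24, 2229 → Jul 24, 2229: 30 days (June has 30).
Jul 24, 2229 → Aug 24, 2229: 31 days (July has 31).
Aug 24, 2229 → Sep 24, 2229: 31 days (August has 31).
Sep 24, 2229 → Oct 24, 2229: 30 days (September has 30).
Oct 24, 2229 → Nov 24, 2229: 31 days (October has 31).
Nov 24, 2229 → Dec 24, 2229: 30 days (November has 30).
Dec 24, 2229 → Jan 24, 2230: 31 days (December has 31).
Jan 24, 2230 → Feb 20, 2230: 27 days.
Total: 1457 days.

1457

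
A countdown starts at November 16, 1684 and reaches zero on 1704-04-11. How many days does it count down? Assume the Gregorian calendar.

7085

Nov 16, 1684 → Nov 16, 1685: 365 days.
Nov 16, 1685 → Nov 16, 1686: 365 days.
Nov 16, 1686 → Nov 16, 1687: 365 days.
Nov 16, 1687 → Nov 16, 1688: 366 days (Feb 29, 1688 is in that span).
Nov 16, 1688 → Nov 16, 1689: 365 days.
Nov 16, 1689 → Nov 16, 1690: 365 days.
Nov 16, 1690 → Nov 16, 1691: 365 days.
Nov 16, 1691 → Nov 16, 1692: 366 days (Feb 29, 1692 is in that span).
Nov 16, 1692 → Nov 16, 1693: 365 days.
Nov 16, 1693 → Nov 16, 1694: 365 days.
Nov 16, 1694 → Nov 16, 1695: 365 days.
Nov 16, 1695 → Nov 16, 1696: 366 days (Feb 29, 1696 is in that span).
Nov 16, 1696 → Nov 16, 1697: 365 days.
Nov 16, 1697 → Nov 16, 1698: 365 days.
Nov 16, 1698 → Nov 16, 1699: 365 days.
Nov 16, 1699 → Nov 16, 1700: 365 days.
Nov 16, 1700 → Nov 16, 1701: 365 days.
Nov 16, 1701 → Nov 16, 1702: 365 days.
Nov 16, 1702 → Nov 16, 1703: 365 days.
Nov 16, 1703 → Dec 16, 1703: 30 days (November has 30).
Dec 16, 1703 → Jan 16, 1704: 31 days (December has 31).
Jan 16, 1704 → Feb 16, 1704: 31 days (January has 31).
Feb 16, 1704 → Mar 16, 1704: 29 days (February has 29).
Mar 16, 1704 → Apr 11, 1704: 26 days.
Total: 7085 days.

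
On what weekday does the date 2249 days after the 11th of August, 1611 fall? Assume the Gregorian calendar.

Aug 11, 1611 is a Thursday.
2249 mod 7 = 2, so 2249 days after a Thursday is Thursday + 2 = Saturday.

Saturday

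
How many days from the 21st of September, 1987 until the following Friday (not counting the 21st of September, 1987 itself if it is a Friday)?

Sep 21, 1987 is a Monday.
From Monday to the next Friday is 4 days.

4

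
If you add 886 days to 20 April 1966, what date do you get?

+365 (one year) → Apr 20, 1967 (521 left).
+366 (one year; includes Feb 29, 1968) → Apr 20, 1968 (155 left).
Apr has 30 days: +11 → May 1, 1968 (144 left).
May has 31 days: +31 → Jun 1, 1968 (113 left).
Jun has 30 days: +30 → Jul 1, 1968 (83 left).
Jul has 31 days: +31 → Aug 1, 1968 (52 left).
Aug has 31 days: +31 → Sep 1, 1968 (21 left).
+21 → Sep 22, 1968.

September 22, 1968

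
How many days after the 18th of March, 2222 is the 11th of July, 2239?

Mar 18, 2222 → Mar 18, 2223: 365 days.
Mar 18, 2223 → Mar 18, 2224: 366 days (Feb 29, 2224 is in that span).
Mar 18, 2224 → Mar 18, 2225: 365 days.
Mar 18, 2225 → Mar 18, 2226: 365 days.
Mar 18, 2226 → Mar 18, 2227: 365 days.
Mar 18, 2227 → Mar 18, 2228: 366 days (Feb 29, 2228 is in that span).
Mar 18, 2228 → Mar 18, 2229: 365 days.
Mar 18, 2229 → Mar 18, 2230: 365 days.
Mar 18, 2230 → Mar 18, 2231: 365 days.
Mar 18, 2231 → Mar 18, 2232: 366 days (Feb 29, 2232 is in that span).
Mar 18, 2232 → Mar 18, 2233: 365 days.
Mar 18, 2233 → Mar 18, 2234: 365 days.
Mar 18, 2234 → Mar 18, 2235: 365 days.
Mar 18, 2235 → Mar 18, 2236: 366 days (Feb 29, 2236 is in that span).
Mar 18, 2236 → Mar 18, 2237: 365 days.
Mar 18, 2237 → Mar 18, 2238: 365 days.
Mar 18, 2238 → Mar 18, 2239: 365 days.
Mar 18, 2239 → Apr 18, 2239: 31 days (March has 31).
Apr 18, 2239 → May 18, 2239: 30 days (April has 30).
May 18, 2239 → Jun 18, 2239: 31 days (May has 31).
Jun 18, 2239 → Jul 11, 2239: 23 days.
Total: 6324 days.

6324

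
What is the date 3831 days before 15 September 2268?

March 21, 2258

−366 (one year; includes Feb 29, 2268) → Sep 15, 2267 (3465 left).
−365 (one year) → Sep 15, 2266 (3100 left).
−365 (one year) → Sep 15, 2265 (2735 left).
−365 (one year) → Sep 15, 2264 (2370 left).
−366 (one year; includes Feb 29, 2264) → Sep 15, 2263 (2004 left).
−365 (one year) → Sep 15, 2262 (1639 left).
−365 (one year) → Sep 15, 2261 (1274 left).
−365 (one year) → Sep 15, 2260 (909 left).
−366 (one year; includes Feb 29, 2260) → Sep 15, 2259 (543 left).
−365 (one year) → Sep 15, 2258 (178 left).
−15 → Aug 31, 2258 (end of Aug, 31 days; 163 left).
−31 → Jul 31, 2258 (end of Jul, 31 days; 132 left).
−31 → Jun 30, 2258 (end of Jun, 30 days; 101 left).
−30 → May 31, 2258 (end of May, 31 days; 71 left).
−31 → Apr 30, 2258 (end of Apr, 30 days; 40 left).
−30 → Mar 31, 2258 (end of Mar, 31 days; 10 left).
−10 → Mar 21, 2258.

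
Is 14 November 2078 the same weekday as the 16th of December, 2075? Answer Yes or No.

Yes

From Dec 16, 2075 to Nov 14, 2078 is 1064 days.
1064 mod 7 = 0, so they are the same weekday.
(Dec 16, 2075 is a Monday; Nov 14, 2078 is a Monday.)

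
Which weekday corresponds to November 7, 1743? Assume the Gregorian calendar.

Doomsday rule: the anchor day for the 1700s is Sunday. For year 43: 43÷12 = 3 r 7, and 7÷4 = 1, so 3+7+1 = 11.
Sunday + 11 ≡ Thursday — that's 1743's doomsday.
In November the doomsday date is Nov 7.
Nov 7 is the doomsday itself: Thursday.

Thursday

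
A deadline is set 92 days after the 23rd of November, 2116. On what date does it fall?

Nov has 30 days: +8 → Dec 1, 2116 (84 left).
Dec has 31 days: +31 → Jan 1, 2117 (53 left).
Jan has 31 days: +31 → Feb 1, 2117 (22 left).
+22 → Feb 23, 2117.

February 23, 2117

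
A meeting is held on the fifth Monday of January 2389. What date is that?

January 1, 2389 is a Sunday.
The first Monday is therefore January 2 (1 days later).
The fifth Monday is 2 + 4×7 = January 30.

January 30, 2389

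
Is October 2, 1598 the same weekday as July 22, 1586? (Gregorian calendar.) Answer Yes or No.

From Jul 22, 1586 to Oct 2, 1598 is 4455 days.
4455 mod 7 = 3, so they are different weekdays.
(Jul 22, 1586 is a Tuesday; Oct 2, 1598 is a Friday.)

No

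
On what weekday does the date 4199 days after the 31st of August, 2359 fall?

First find the weekday of Aug 31, 2359. Doomsday rule: the anchor day for the 2300s is Wednesday. For year 59: 59÷12 = 4 r 11, and 11÷4 = 2, so 4+11+2 = 17.
Wednesday + 17 ≡ Saturday — that's 2359's doomsday.
In August the doomsday date is Aug 8.
Aug 31 is 23 days after Aug 8; 23 mod 7 = 2, so Saturday + 2 = Monday.
4199 mod 7 = 6, so 4199 days after a Monday is Monday + 6 = Sunday.

Sunday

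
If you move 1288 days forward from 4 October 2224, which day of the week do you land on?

Monday

First find the weekday of Oct 4, 2224. Doomsday rule: the anchor day for the 2200s is Friday. For year 24: 24÷12 = 2 r 0, and 0÷4 = 0, so 2+0+0 = 2.
Friday + 2 ≡ Sunday — that's 2224's doomsday.
In October the doomsday date is Oct 10.
Oct 4 is 6 days before Oct 10; 6 mod 7 = 6, so Sunday − 6 = Monday.
1288 mod 7 = 0, so 1288 days after a Monday is Monday + 0 = Monday.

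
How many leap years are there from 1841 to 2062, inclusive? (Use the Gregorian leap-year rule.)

Multiples of 4 in [1841,2062]: 55.
Of those, multiples of 100: 2 (not leap unless ÷400).
Multiples of 400: 1.
Leap years = 55 − 2 + 1 = 54.

54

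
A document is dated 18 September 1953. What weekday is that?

Friday

Doomsday rule: the anchor day for the 1900s is Wednesday. For year 53: 53÷12 = 4 r 5, and 5÷4 = 1, so 4+5+1 = 10.
Wednesday + 10 ≡ Saturday — that's 1953's doomsday.
In September the doomsday date is Sep 5.
Sep 18 is 13 days after Sep 5; 13 mod 7 = 6, so Saturday + 6 = Friday.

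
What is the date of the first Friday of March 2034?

March 3, 2034

March 1, 2034 is a Wednesday.
The first Friday is therefore March 3 (2 days later).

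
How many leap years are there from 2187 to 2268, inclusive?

20

Multiples of 4 in [2187,2268]: 21.
Of those, multiples of 100: 1 (not leap unless ÷400).
Multiples of 400: 0.
Leap years = 21 − 1 + 0 = 20.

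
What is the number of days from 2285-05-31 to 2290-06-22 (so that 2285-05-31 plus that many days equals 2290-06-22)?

1848

May 31, 2285 → May 31, 2286: 365 days.
May 31, 2286 → May 31, 2287: 365 days.
May 31, 2287 → May 31, 2288: 366 days (Feb 29, 2288 is in that span).
May 31, 2288 → May 31, 2289: 365 days.
May 31, 2289 → Jun 30, 2289: 30 days (May has 31).
Jun 30, 2289 → Jul 30, 2289: 30 days (June has 30).
Jul 30, 2289 → Aug 30, 2289: 31 days (July has 31).
Aug 30, 2289 → Sep 30, 2289: 31 days (August has 31).
Sep 30, 2289 → Oct 30, 2289: 30 days (September has 30).
Oct 30, 2289 → Nov 30, 2289: 31 days (October has 31).
Nov 30, 2289 → Dec 30, 2289: 30 days (November has 30).
Dec 30, 2289 → Jan 30, 2290: 31 days (December has 31).
Jan 30, 2290 → Feb 28, 2290: 29 days (January has 31).
Feb 28, 2290 → Mar 28, 2290: 28 days (February has 28).
Mar 28, 2290 → Apr 28, 2290: 31 days (March has 31).
Apr 28, 2290 → May 28, 2290: 30 days (April has 30).
May 28, 2290 → Jun 22, 2290: 25 days.
Total: 1848 days.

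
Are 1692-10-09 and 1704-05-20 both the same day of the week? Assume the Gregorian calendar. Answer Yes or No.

From Oct 9, 1692 to May 20, 1704 is 4240 days.
4240 mod 7 = 5, so they are different weekdays.
(Oct 9, 1692 is a Thursday; May 20, 1704 is a Tuesday.)

No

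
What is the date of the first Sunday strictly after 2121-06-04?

June 8, 2121

Jun 4, 2121 is a Wednesday.
From Wednesday to the next Sunday is 4 days.
Jun 4, 2121 + 4 = Jun 8, 2121.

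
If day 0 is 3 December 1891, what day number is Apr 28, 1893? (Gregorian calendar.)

Dec 3, 1891 → Dec 3, 1892: 366 days (Feb 29, 1892 is in that span).
Dec 3, 1892 → Jan 3, 1893: 31 days (December has 31).
Jan 3, 1893 → Feb 3, 1893: 31 days (January has 31).
Feb 3, 1893 → Mar 3, 1893: 28 days (February has 28).
Mar 3, 1893 → Apr 3, 1893: 31 days (March has 31).
Apr 3, 1893 → Apr 28, 1893: 25 days.
Total: 512 days.

512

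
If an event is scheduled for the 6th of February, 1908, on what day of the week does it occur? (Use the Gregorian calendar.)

Thursday

Doomsday rule: the anchor day for the 1900s is Wednesday. For year 08: 8÷12 = 0 r 8, and 8÷4 = 2, so 0+8+2 = 10.
Wednesday + 10 ≡ Saturday — that's 1908's doomsday.
In February the doomsday date is Feb 29 (1908 is a leap year (divisible by 4)).
Feb 6 is 23 days before Feb 29; 23 mod 7 = 2, so Saturday − 2 = Thursday.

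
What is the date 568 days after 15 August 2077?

+365 (one year) → Aug 15, 2078 (203 left).
Aug has 31 days: +17 → Sep 1, 2078 (186 left).
Sep has 30 days: +30 → Oct 1, 2078 (156 left).
Oct has 31 days: +31 → Nov 1, 2078 (125 left).
Nov has 30 days: +30 → Dec 1, 2078 (95 left).
Dec has 31 days: +31 → Jan 1, 2079 (64 left).
Jan has 31 days: +31 → Feb 1, 2079 (33 left).
Feb has 28 days: +28 → Mar 1, 2079 (5 left).
+5 → Mar 6, 2079.

March 6, 2079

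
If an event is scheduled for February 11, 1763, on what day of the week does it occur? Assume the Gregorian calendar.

Doomsday rule: the anchor day for the 1700s is Sunday. For year 63: 63÷12 = 5 r 3, and 3÷4 = 0, so 5+3+0 = 8.
Sunday + 8 ≡ Monday — that's 1763's doomsday.
In February the doomsday date is Feb 28 (1763 is not a leap year).
Feb 11 is 17 days before Feb 28; 17 mod 7 = 3, so Monday − 3 = Friday.

Friday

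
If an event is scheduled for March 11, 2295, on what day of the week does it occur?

Monday

Doomsday rule: the anchor day for the 2200s is Friday. For year 95: 95÷12 = 7 r 11, and 11÷4 = 2, so 7+11+2 = 20.
Friday + 20 ≡ Thursday — that's 2295's doomsday.
In March the doomsday date is Mar 14.
Mar 11 is 3 days before Mar 14; 3 mod 7 = 3, so Thursday − 3 = Monday.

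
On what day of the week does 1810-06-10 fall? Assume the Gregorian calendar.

Doomsday rule: the anchor day for the 1800s is Friday. For year 10: 10÷12 = 0 r 10, and 10÷4 = 2, so 0+10+2 = 12.
Friday + 12 ≡ Wednesday — that's 1810's doomsday.
In June the doomsday date is Jun 6.
Jun 10 is 4 days after Jun 6; 4 mod 7 = 4, so Wednesday + 4 = Sunday.

Sunday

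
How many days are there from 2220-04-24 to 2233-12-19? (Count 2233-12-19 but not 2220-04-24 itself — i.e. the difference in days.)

Apr 24, 2220 → Apr 24, 2221: 365 days.
Apr 24, 2221 → Apr 24, 2222: 365 days.
Apr 24, 2222 → Apr 24, 2223: 365 days.
Apr 24, 2223 → Apr 24, 2224: 366 days (Feb 29, 2224 is in that span).
Apr 24, 2224 → Apr 24, 2225: 365 days.
Apr 24, 2225 → Apr 24, 2226: 365 days.
Apr 24, 2226 → Apr 24, 2227: 365 days.
Apr 24, 2227 → Apr 24, 2228: 366 days (Feb 29, 2228 is in that span).
Apr 24, 2228 → Apr 24, 2229: 365 days.
Apr 24, 2229 → Apr 24, 2230: 365 days.
Apr 24, 2230 → Apr 24, 2231: 365 days.
Apr 24, 2231 → Apr 24, 2232: 366 days (Feb 29, 2232 is in that span).
Apr 24, 2232 → Apr 24, 2233: 365 days.
Apr 24, 2233 → May 24, 2233: 30 days (April has 30).
May 24, 2233 → Jun 24, 2233: 31 days (May has 31).
Jun 24, 2233 → Jul 24, 2233: 30 days (June has 30).
Jul 24, 2233 → Aug 24, 2233: 31 days (July has 31).
Aug 24, 2233 → Sep 24, 2233: 31 days (August has 31).
Sep 24, 2233 → Oct 24, 2233: 30 days (September has 30).
Oct 24, 2233 → Nov 24, 2233: 31 days (October has 31).
Nov 24, 2233 → Dec 19, 2233: 25 days.
Total: 4987 days.

4987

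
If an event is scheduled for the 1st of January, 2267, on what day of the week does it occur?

Tuesday

Doomsday rule: the anchor day for the 2200s is Friday. For year 67: 67÷12 = 5 r 7, and 7÷4 = 1, so 5+7+1 = 13.
Friday + 13 ≡ Thursday — that's 2267's doomsday.
In January the doomsday date is Jan 3 (2267 is not a leap year).
Jan 1 is 2 days before Jan 3; 2 mod 7 = 2, so Thursday − 2 = Tuesday.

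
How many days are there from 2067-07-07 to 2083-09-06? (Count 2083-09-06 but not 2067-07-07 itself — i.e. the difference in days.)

Jul 7, 2067 → Jul 7, 2068: 366 days (Feb 29, 2068 is in that span).
Jul 7, 2068 → Jul 7, 2069: 365 days.
Jul 7, 2069 → Jul 7, 2070: 365 days.
Jul 7, 2070 → Jul 7, 2071: 365 days.
Jul 7, 2071 → Jul 7, 2072: 366 days (Feb 29, 2072 is in that span).
Jul 7, 2072 → Jul 7, 2073: 365 days.
Jul 7, 2073 → Jul 7, 2074: 365 days.
Jul 7, 2074 → Jul 7, 2075: 365 days.
Jul 7, 2075 → Jul 7, 2076: 366 days (Feb 29, 2076 is in that span).
Jul 7, 2076 → Jul 7, 2077: 365 days.
Jul 7, 2077 → Jul 7, 2078: 365 days.
Jul 7, 2078 → Jul 7, 2079: 365 days.
Jul 7, 2079 → Jul 7, 2080: 366 days (Feb 29, 2080 is in that span).
Jul 7, 2080 → Jul 7, 2081: 365 days.
Jul 7, 2081 → Jul 7, 2082: 365 days.
Jul 7, 2082 → Jul 7, 2083: 365 days.
Jul 7, 2083 → Aug 7, 2083: 31 days (July has 31).
Aug 7, 2083 → Sep 6, 2083: 30 days.
Total: 5905 days.

5905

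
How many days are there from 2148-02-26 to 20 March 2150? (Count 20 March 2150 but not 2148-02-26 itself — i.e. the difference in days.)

753

Feb 26, 2148 → Feb 26, 2149: 366 days (Feb 29, 2148 is in that span).
Feb 26, 2149 → Mar 26, 2149: 28 days (February has 28).
Mar 26, 2149 → Apr 26, 2149: 31 days (March has 31).
Apr 26, 2149 → May 26, 2149: 30 days (April has 30).
May 26, 2149 → Jun 26, 2149: 31 days (May has 31).
Jun 26, 2149 → Jul 26, 2149: 30 days (June has 30).
Jul 26, 2149 → Aug 26, 2149: 31 days (July has 31).
Aug 26, 2149 → Sep 26, 2149: 31 days (August has 31).
Sep 26, 2149 → Oct 26, 2149: 30 days (September has 30).
Oct 26, 2149 → Nov 26, 2149: 31 days (October has 31).
Nov 26, 2149 → Dec 26, 2149: 30 days (November has 30).
Dec 26, 2149 → Jan 26, 2150: 31 days (December has 31).
Jan 26, 2150 → Feb 26, 2150: 31 days (January has 31).
Feb 26, 2150 → Mar 20, 2150: 22 days.
Total: 753 days.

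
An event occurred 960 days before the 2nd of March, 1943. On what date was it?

July 15, 1940

−365 (one year) → Mar 2, 1942 (595 left).
−365 (one year) → Mar 2, 1941 (230 left).
−2 → Feb 28, 1941 (end of Feb, 28 days; 228 left).
−28 → Jan 31, 1941 (end of Jan, 31 days; 200 left).
−31 → Dec 31, 1940 (end of Dec, 31 days; 169 left).
−31 → Nov 30, 1940 (end of Nov, 30 days; 138 left).
−30 → Oct 31, 1940 (end of Oct, 31 days; 108 left).
−31 → Sep 30, 1940 (end of Sep, 30 days; 77 left).
−30 → Aug 31, 1940 (end of Aug, 31 days; 47 left).
−31 → Jul 31, 1940 (end of Jul, 31 days; 16 left).
−16 → Jul 15, 1940.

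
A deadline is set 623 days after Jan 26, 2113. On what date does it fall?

October 11, 2114

+365 (one year) → Jan 26, 2114 (258 left).
Jan has 31 days: +6 → Feb 1, 2114 (252 left).
Feb has 28 days: +28 → Mar 1, 2114 (224 left).
Mar has 31 days: +31 → Apr 1, 2114 (193 left).
Apr has 30 days: +30 → May 1, 2114 (163 left).
May has 31 days: +31 → Jun 1, 2114 (132 left).
Jun has 30 days: +30 → Jul 1, 2114 (102 left).
Jul has 31 days: +31 → Aug 1, 2114 (71 left).
Aug has 31 days: +31 → Sep 1, 2114 (40 left).
Sep has 30 days: +30 → Oct 1, 2114 (10 left).
+10 → Oct 11, 2114.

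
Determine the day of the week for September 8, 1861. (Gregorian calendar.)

Doomsday rule: the anchor day for the 1800s is Friday. For year 61: 61÷12 = 5 r 1, and 1÷4 = 0, so 5+1+0 = 6.
Friday + 6 ≡ Thursday — that's 1861's doomsday.
In September the doomsday date is Sep 5.
Sep 8 is 3 days after Sep 5; 3 mod 7 = 3, so Thursday + 3 = Sunday.

Sunday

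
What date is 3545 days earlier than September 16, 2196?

January 2, 2187

−366 (one year; includes Feb 29, 2196) → Sep 16, 2195 (3179 left).
−365 (one year) → Sep 16, 2194 (2814 left).
−365 (one year) → Sep 16, 2193 (2449 left).
−365 (one year) → Sep 16, 2192 (2084 left).
−366 (one year; includes Feb 29, 2192) → Sep 16, 2191 (1718 left).
−365 (one year) → Sep 16, 2190 (1353 left).
−365 (one year) → Sep 16, 2189 (988 left).
−365 (one year) → Sep 16, 2188 (623 left).
−366 (one year; includes Feb 29, 2188) → Sep 16, 2187 (257 left).
−16 → Aug 31, 2187 (end of Aug, 31 days; 241 left).
−31 → Jul 31, 2187 (end of Jul, 31 days; 210 left).
−31 → Jun 30, 2187 (end of Jun, 30 days; 179 left).
−30 → May 31, 2187 (end of May, 31 days; 149 left).
−31 → Apr 30, 2187 (end of Apr, 30 days; 118 left).
−30 → Mar 31, 2187 (end of Mar, 31 days; 88 left).
−31 → Feb 28, 2187 (end of Feb, 28 days; 57 left).
−28 → Jan 31, 2187 (end of Jan, 31 days; 29 left).
−29 → Jan 2, 2187.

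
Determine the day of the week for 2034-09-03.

Doomsday rule: the anchor day for the 2000s is Tuesday. For year 34: 34÷12 = 2 r 10, and 10÷4 = 2, so 2+10+2 = 14.
Tuesday + 14 ≡ Tuesday — that's 2034's doomsday.
In September the doomsday date is Sep 5.
Sep 3 is 2 days before Sep 5; 2 mod 7 = 2, so Tuesday − 2 = Sunday.

Sunday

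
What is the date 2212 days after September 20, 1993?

October 11, 1999

+365 (one year) → Sep 20, 1994 (1847 left).
+365 (one year) → Sep 20, 1995 (1482 left).
+366 (one year; includes Feb 29, 1996) → Sep 20, 1996 (1116 left).
+365 (one year) → Sep 20, 1997 (751 left).
+365 (one year) → Sep 20, 1998 (386 left).
Sep has 30 days: +11 → Oct 1, 1998 (375 left).
Oct has 31 days: +31 → Nov 1, 1998 (344 left).
Nov has 30 days: +30 → Dec 1, 1998 (314 left).
Dec has 31 days: +31 → Jan 1, 1999 (283 left).
Jan has 31 days: +31 → Feb 1, 1999 (252 left).
Feb has 28 days: +28 → Mar 1, 1999 (224 left).
Mar has 31 days: +31 → Apr 1, 1999 (193 left).
Apr has 30 days: +30 → May 1, 1999 (163 left).
May has 31 days: +31 → Jun 1, 1999 (132 left).
Jun has 30 days: +30 → Jul 1, 1999 (102 left).
Jul has 31 days: +31 → Aug 1, 1999 (71 left).
Aug has 31 days: +31 → Sep 1, 1999 (40 left).
Sep has 30 days: +30 → Oct 1, 1999 (10 left).
+10 → Oct 11, 1999.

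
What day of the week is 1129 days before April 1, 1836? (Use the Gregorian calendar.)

Apr 1, 1836 is a Friday.
1129 mod 7 = 2, so 1129 days before a Friday is Friday − 2 = Wednesday.

Wednesday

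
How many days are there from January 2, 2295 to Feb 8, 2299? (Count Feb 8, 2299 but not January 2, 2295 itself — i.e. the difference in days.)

Jan 2, 2295 → Jan 2, 2296: 365 days.
Jan 2, 2296 → Jan 2, 2297: 366 days (Feb 29, 2296 is in that span).
Jan 2, 2297 → Jan 2, 2298: 365 days.
Jan 2, 2298 → Jan 2, 2299: 365 days.
Jan 2, 2299 → Feb 2, 2299: 31 days (January has 31).
Feb 2, 2299 → Feb 8, 2299: 6 days.
Total: 1498 days.

1498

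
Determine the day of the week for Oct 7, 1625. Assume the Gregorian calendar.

Tuesday

Doomsday rule: the anchor day for the 1600s is Tuesday. For year 25: 25÷12 = 2 r 1, and 1÷4 = 0, so 2+1+0 = 3.
Tuesday + 3 ≡ Friday — that's 1625's doomsday.
In October the doomsday date is Oct 10.
Oct 7 is 3 days before Oct 10; 3 mod 7 = 3, so Friday − 3 = Tuesday.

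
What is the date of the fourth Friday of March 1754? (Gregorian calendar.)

March 1, 1754 is a Friday.
The first Friday is therefore March 1 (same day).
The fourth Friday is 1 + 3×7 = March 22.

March 22, 1754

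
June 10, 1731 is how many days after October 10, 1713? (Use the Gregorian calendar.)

6452

Oct 10, 1713 → Oct 10, 1714: 365 days.
Oct 10, 1714 → Oct 10, 1715: 365 days.
Oct 10, 1715 → Oct 10, 1716: 366 days (Feb 29, 1716 is in that span).
Oct 10, 1716 → Oct 10, 1717: 365 days.
Oct 10, 1717 → Oct 10, 1718: 365 days.
Oct 10, 1718 → Oct 10, 1719: 365 days.
Oct 10, 1719 → Oct 10, 1720: 366 days (Feb 29, 1720 is in that span).
Oct 10, 1720 → Oct 10, 1721: 365 days.
Oct 10, 1721 → Oct 10, 1722: 365 days.
Oct 10, 1722 → Oct 10, 1723: 365 days.
Oct 10, 1723 → Oct 10, 1724: 366 days (Feb 29, 1724 is in that span).
Oct 10, 1724 → Oct 10, 1725: 365 days.
Oct 10, 1725 → Oct 10, 1726: 365 days.
Oct 10, 1726 → Oct 10, 1727: 365 days.
Oct 10, 1727 → Oct 10, 1728: 366 days (Feb 29, 1728 is in that span).
Oct 10, 1728 → Oct 10, 1729: 365 days.
Oct 10, 1729 → Oct 10, 1730: 365 days.
Oct 10, 1730 → Nov 10, 1730: 31 days (October has 31).
Nov 10, 1730 → Dec 10, 1730: 30 days (November has 30).
Dec 10, 1730 → Jan 10, 1731: 31 days (December has 31).
Jan 10, 1731 → Feb 10, 1731: 31 days (January has 31).
Feb 10, 1731 → Mar 10, 1731: 28 days (February has 28).
Mar 10, 1731 → Apr 10, 1731: 31 days (March has 31).
Apr 10, 1731 → May 10, 1731: 30 days (April has 30).
May 10, 1731 → Jun 10, 1731: 31 days.
Total: 6452 days.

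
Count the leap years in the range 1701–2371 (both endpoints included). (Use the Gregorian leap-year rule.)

Multiples of 4 in [1701,2371]: 167.
Of those, multiples of 100: 6 (not leap unless ÷400).
Multiples of 400: 1.
Leap years = 167 − 6 + 1 = 162.

162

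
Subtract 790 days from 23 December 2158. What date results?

October 24, 2156

−365 (one year) → Dec 23, 2157 (425 left).
−365 (one year) → Dec 23, 2156 (60 left).
−23 → Nov 30, 2156 (end of Nov, 30 days; 37 left).
−30 → Oct 31, 2156 (end of Oct, 31 days; 7 left).
−7 → Oct 24, 2156.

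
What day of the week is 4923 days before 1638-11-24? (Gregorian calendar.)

Monday

Nov 24, 1638 is a Wednesday.
4923 mod 7 = 2, so 4923 days before a Wednesday is Wednesday − 2 = Monday.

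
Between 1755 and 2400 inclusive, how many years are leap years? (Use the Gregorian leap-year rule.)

Multiples of 4 in [1755,2400]: 162.
Of those, multiples of 100: 7 (not leap unless ÷400).
Multiples of 400: 2.
Leap years = 162 − 7 + 2 = 157.

157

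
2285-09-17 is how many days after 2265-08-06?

7347

Aug 6, 2265 → Aug 6, 2266: 365 days.
Aug 6, 2266 → Aug 6, 2267: 365 days.
Aug 6, 2267 → Aug 6, 2268: 366 days (Feb 29, 2268 is in that span).
Aug 6, 2268 → Aug 6, 2269: 365 days.
Aug 6, 2269 → Aug 6, 2270: 365 days.
Aug 6, 2270 → Aug 6, 2271: 365 days.
Aug 6, 2271 → Aug 6, 2272: 366 days (Feb 29, 2272 is in that span).
Aug 6, 2272 → Aug 6, 2273: 365 days.
Aug 6, 2273 → Aug 6, 2274: 365 days.
Aug 6, 2274 → Aug 6, 2275: 365 days.
Aug 6, 2275 → Aug 6, 2276: 366 days (Feb 29, 2276 is in that span).
Aug 6, 2276 → Aug 6, 2277: 365 days.
Aug 6, 2277 → Aug 6, 2278: 365 days.
Aug 6, 2278 → Aug 6, 2279: 365 days.
Aug 6, 2279 → Aug 6, 2280: 366 days (Feb 29, 2280 is in that span).
Aug 6, 2280 → Aug 6, 2281: 365 days.
Aug 6, 2281 → Aug 6, 2282: 365 days.
Aug 6, 2282 → Aug 6, 2283: 365 days.
Aug 6, 2283 → Aug 6, 2284: 366 days (Feb 29, 2284 is in that span).
Aug 6, 2284 → Aug 6, 2285: 365 days.
Aug 6, 2285 → Sep 6, 2285: 31 days (August has 31).
Sep 6, 2285 → Sep 17, 2285: 11 days.
Total: 7347 days.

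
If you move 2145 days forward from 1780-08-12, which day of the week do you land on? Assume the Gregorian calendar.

Aug 12, 1780 is a Saturday.
2145 mod 7 = 3, so 2145 days after a Saturday is Saturday + 3 = Tuesday.

Tuesday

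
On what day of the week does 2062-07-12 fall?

Wednesday

January 1, 2062 is a Sunday.
Jan 1, 2062 → Feb 1, 2062: 31 days (January has 31).
Feb 1, 2062 → Mar 1, 2062: 28 days (February has 28).
Mar 1, 2062 → Apr 1, 2062: 31 days (March has 31).
Apr 1, 2062 → May 1, 2062: 30 days (April has 30).
May 1, 2062 → Jun 1, 2062: 31 days (May has 31).
Jun 1, 2062 → Jul 1, 2062: 30 days (June has 30).
Jul 1, 2062 → Jul 12, 2062: 11 days.
Total: 192 days.
192 mod 7 = 3, so Sunday + 3 = Wednesday.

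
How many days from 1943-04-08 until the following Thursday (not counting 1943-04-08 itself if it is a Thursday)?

7

Apr 8, 1943 is a Thursday.
From Thursday to the next Thursday is 7 days.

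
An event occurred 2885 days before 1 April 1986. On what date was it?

−365 (one year) → Apr 1, 1985 (2520 left).
−365 (one year) → Apr 1, 1984 (2155 left).
−366 (one year; includes Feb 29, 1984) → Apr 1, 1983 (1789 left).
−365 (one year) → Apr 1, 1982 (1424 left).
−365 (one year) → Apr 1, 1981 (1059 left).
−365 (one year) → Apr 1, 1980 (694 left).
−366 (one year; includes Feb 29, 1980) → Apr 1, 1979 (328 left).
−1 → Mar 31, 1979 (end of Mar, 31 days; 327 left).
−31 → Feb 28, 1979 (end of Feb, 28 days; 296 left).
−28 → Jan 31, 1979 (end of Jan, 31 days; 268 left).
−31 → Dec 31, 1978 (end of Dec, 31 days; 237 left).
−31 → Nov 30, 1978 (end of Nov, 30 days; 206 left).
−30 → Oct 31, 1978 (end of Oct, 31 days; 176 left).
−31 → Sep 30, 1978 (end of Sep, 30 days; 145 left).
−30 → Aug 31, 1978 (end of Aug, 31 days; 115 left).
−31 → Jul 31, 1978 (end of Jul, 31 days; 84 left).
−31 → Jun 30, 1978 (end of Jun, 30 days; 53 left).
−30 → May 31, 1978 (end of May, 31 days; 23 left).
−23 → May 8, 1978.

May 8, 1978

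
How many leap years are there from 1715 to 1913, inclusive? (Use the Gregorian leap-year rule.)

48

Multiples of 4 in [1715,1913]: 50.
Of those, multiples of 100: 2 (not leap unless ÷400).
Multiples of 400: 0.
Leap years = 50 − 2 + 0 = 48.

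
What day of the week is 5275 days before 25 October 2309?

First find the weekday of Oct 25, 2309. Doomsday rule: the anchor day for the 2300s is Wednesday. For year 09: 9÷12 = 0 r 9, and 9÷4 = 2, so 0+9+2 = 11.
Wednesday + 11 ≡ Sunday — that's 2309's doomsday.
In October the doomsday date is Oct 10.
Oct 25 is 15 days after Oct 10; 15 mod 7 = 1, so Sunday + 1 = Monday.
5275 mod 7 = 4, so 5275 days before a Monday is Monday − 4 = Thursday.

Thursday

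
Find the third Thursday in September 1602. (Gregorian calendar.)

September 19, 1602

September 1, 1602 is a Sunday.
The first Thursday is therefore September 5 (4 days later).
The third Thursday is 5 + 2×7 = September 19.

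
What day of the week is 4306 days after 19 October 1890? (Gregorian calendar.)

First find the weekday of Oct 19, 1890. Doomsday rule: the anchor day for the 1800s is Friday. For year 90: 90÷12 = 7 r 6, and 6÷4 = 1, so 7+6+1 = 14.
Friday + 14 ≡ Friday — that's 1890's doomsday.
In October the doomsday date is Oct 10.
Oct 19 is 9 days after Oct 10; 9 mod 7 = 2, so Friday + 2 = Sunday.
4306 mod 7 = 1, so 4306 days after a Sunday is Sunday + 1 = Monday.

Monday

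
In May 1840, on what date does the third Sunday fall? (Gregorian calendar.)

May 1, 1840 is a Friday.
The first Sunday is therefore May 3 (2 days later).
The third Sunday is 3 + 2×7 = May 17.

May 17, 1840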